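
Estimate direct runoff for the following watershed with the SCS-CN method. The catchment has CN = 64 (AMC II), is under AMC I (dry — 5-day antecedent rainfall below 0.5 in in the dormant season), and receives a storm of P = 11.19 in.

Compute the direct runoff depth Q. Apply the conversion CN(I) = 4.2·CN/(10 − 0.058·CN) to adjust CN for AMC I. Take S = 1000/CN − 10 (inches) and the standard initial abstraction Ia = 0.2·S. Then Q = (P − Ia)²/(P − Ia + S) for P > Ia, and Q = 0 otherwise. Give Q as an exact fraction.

Adjust CN=64 to AMC I: 4.2·64/(10 − 0.058·64) → (1344/5) ÷ (786/125) = 5600/131 ≈ 42.748
Max retention: S = 1000/(5600/131) − 10 = 375/28 in (≈ 13.393 in)
Ia = 0.2S: 0.2·13.393 = 2.679 in (exactly 75/28)
Since P=11.190 > Ia=2.679: effective rainfall P−Ia = 2979/350 in
Q: (2979/350)² ÷ (15333/700) = 2958147/894425 in (≈ 3.307 in)

Q = 2958147/894425 in ≈ 3.307 in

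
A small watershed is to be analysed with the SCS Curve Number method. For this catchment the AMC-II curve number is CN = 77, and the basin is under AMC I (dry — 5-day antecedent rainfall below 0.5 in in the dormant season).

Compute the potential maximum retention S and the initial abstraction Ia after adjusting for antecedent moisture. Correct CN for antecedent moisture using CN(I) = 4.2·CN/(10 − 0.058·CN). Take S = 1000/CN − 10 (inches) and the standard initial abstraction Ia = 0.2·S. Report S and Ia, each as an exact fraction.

S = 11500/1617 in ≈ 7.112 in; Ia = 2300/1617 in ≈ 1.422 in

Dry (AMC I): CN(I) = 4.2·77/(10 − 0.058·77) = (1617/5)/(2767/500) = 161700/2767 ≈ 58.439
Max retention: S = 1000/(161700/2767) − 10 = 11500/1617 in (≈ 7.112 in)
Ia = 0.2·(11500/1617) = 2300/1617 in ≈ 1.422 in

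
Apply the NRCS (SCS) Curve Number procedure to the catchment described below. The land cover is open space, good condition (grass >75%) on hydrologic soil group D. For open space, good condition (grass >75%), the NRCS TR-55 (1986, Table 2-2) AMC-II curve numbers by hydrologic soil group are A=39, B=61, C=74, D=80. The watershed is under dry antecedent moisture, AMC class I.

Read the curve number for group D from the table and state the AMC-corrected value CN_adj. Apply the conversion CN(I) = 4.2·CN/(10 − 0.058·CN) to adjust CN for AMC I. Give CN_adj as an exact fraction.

CN_adj = 4200/67 ≈ 62.687

NRCS table: open space, good condition (grass >75%), soil group D → CN(II) = 80
CN(I) from CN(II)=80: (4.2·80)/(10 − 0.058·80) = 4200/67 ≈ 62.687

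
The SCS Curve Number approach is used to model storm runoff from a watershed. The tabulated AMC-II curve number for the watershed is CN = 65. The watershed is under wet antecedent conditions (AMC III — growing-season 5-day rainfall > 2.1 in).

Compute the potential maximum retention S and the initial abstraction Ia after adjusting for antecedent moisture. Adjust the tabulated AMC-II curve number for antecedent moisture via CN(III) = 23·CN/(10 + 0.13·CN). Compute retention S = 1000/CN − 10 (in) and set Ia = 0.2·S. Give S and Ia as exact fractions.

Adjust CN=65 to AMC III: 23·65/(10 + 0.13·65) → 1495 ÷ (369/20) = 29900/369 ≈ 81.030
S = 1000/(29900/369) − 10 = 700/299 in ≈ 2.341 in
Initial abstraction Ia = S/5 = (700/299)/5 = 140/299 ≈ 0.468 in

S = 700/299 in ≈ 2.341 in; Ia = 140/299 in ≈ 0.468 in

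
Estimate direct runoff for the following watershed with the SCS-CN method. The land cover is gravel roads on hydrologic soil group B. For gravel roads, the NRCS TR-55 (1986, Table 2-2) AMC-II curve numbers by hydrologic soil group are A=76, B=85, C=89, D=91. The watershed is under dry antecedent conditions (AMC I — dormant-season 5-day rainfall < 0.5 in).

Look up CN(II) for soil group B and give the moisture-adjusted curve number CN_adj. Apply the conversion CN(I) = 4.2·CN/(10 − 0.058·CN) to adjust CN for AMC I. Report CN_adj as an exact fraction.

NRCS table: gravel roads, soil group B → CN(II) = 85
CN(I) from CN(II)=85: (4.2·85)/(10 − 0.058·85) = 11900/169 ≈ 70.414

CN_adj = 11900/169 ≈ 70.414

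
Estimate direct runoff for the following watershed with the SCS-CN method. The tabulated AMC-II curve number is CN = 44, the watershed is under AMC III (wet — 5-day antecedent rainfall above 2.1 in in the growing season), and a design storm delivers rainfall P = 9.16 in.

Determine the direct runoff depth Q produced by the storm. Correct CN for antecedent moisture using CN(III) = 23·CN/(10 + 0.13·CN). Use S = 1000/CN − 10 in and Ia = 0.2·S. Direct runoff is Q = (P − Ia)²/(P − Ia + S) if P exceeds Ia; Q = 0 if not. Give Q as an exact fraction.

Wet (AMC III): CN(III) = 23·44/(10 + 0.13·44) = 1012/(393/25) = 25300/393 ≈ 64.377
Max retention: S = 1000/(25300/393) − 10 = 1400/253 in (≈ 5.534 in)
Ia = 0.2S: 0.2·5.534 = 1.107 in (exactly 280/253)
Since P=9.160 > Ia=1.107: effective rainfall P−Ia = 50937/6325 in
Q = (50937/6325)²/((50937/6325) + 1400/253) = (2594577969/40005625)/(85937/6325) = 2594577969/543551525 in ≈ 4.773 in

Q = 2594577969/543551525 in ≈ 4.773 in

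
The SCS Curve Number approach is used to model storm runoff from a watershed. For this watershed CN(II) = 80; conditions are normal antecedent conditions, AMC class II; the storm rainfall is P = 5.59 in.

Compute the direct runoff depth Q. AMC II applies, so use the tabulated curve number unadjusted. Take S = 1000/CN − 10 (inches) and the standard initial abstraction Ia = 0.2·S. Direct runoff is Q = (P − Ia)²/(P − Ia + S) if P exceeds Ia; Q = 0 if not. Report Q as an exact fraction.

Average conditions: CN = 80 (no AMC adjustment).
Retention S: 1000/CN − 10 with CN=80.000 → S = 5/2 ≈ 2.500 in
Ia = 0.2S: 0.2·2.500 = 0.500 in (exactly 1/2)
P − Ia = 5.590 − 0.500 = 509/100 ≈ 5.090 in (> 0, runoff occurs)
Q = (509/100)²/((509/100) + 5/2) = (259081/10000)/(759/100) = 259081/75900 in ≈ 3.413 in

Q = 259081/75900 in ≈ 3.413 in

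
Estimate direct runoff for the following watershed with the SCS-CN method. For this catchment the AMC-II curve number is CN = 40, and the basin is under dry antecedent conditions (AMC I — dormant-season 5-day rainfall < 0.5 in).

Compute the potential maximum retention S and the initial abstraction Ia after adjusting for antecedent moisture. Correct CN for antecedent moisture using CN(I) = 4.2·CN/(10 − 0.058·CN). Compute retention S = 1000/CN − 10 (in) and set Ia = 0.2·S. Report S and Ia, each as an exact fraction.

Dry (AMC I): CN(I) = 4.2·40/(10 − 0.058·40) = 168/(192/25) = 175/8 ≈ 21.875
Max retention: S = 1000/(175/8) − 10 = 250/7 in (≈ 35.714 in)
Ia = 0.2·(250/7) = 50/7 in ≈ 7.143 in

S = 250/7 in ≈ 35.714 in; Ia = 50/7 in ≈ 7.143 in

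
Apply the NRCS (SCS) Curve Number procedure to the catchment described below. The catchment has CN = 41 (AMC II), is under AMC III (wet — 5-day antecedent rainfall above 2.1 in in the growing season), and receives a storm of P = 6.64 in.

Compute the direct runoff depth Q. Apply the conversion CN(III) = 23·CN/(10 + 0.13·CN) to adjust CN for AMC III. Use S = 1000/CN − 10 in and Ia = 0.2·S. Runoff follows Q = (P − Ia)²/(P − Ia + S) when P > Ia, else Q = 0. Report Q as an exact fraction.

Adjust CN=41 to AMC III: 23·41/(10 + 0.13·41) → 943 ÷ (1533/100) = 94300/1533 ≈ 61.513
Retention S: 1000/CN − 10 with CN=61.513 → S = 5900/943 ≈ 6.257 in
Ia = 0.2S: 0.2·6.257 = 1.251 in (exactly 1180/943)
Since P=6.640 > Ia=1.251: effective rainfall P−Ia = 127038/23575 in
Q: (127038/23575)² ÷ (274538/23575) = 8069326722/3236116675 in (≈ 2.494 in)

Q = 8069326722/3236116675 in ≈ 2.494 in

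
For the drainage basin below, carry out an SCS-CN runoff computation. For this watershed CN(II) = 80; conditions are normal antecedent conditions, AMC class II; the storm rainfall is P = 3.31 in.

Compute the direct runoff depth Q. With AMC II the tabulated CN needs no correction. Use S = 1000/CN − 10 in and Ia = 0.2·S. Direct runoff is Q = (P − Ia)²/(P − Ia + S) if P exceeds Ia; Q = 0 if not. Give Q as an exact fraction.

AMC II — tabulated CN = 80 applies directly.
Retention S: 1000/CN − 10 with CN=80.000 → S = 5/2 ≈ 2.500 in
Ia = 0.2·(5/2) = 1/2 in ≈ 0.500 in
Excess rainfall: 3.310 − 0.500 = 2.810 in; P > Ia so Q > 0
Runoff Q = (P−Ia)²/(P−Ia+S) = (2.810)²/(2.810+2.500) = 78961/53100 ≈ 1.487 in

Q = 78961/53100 in ≈ 1.487 in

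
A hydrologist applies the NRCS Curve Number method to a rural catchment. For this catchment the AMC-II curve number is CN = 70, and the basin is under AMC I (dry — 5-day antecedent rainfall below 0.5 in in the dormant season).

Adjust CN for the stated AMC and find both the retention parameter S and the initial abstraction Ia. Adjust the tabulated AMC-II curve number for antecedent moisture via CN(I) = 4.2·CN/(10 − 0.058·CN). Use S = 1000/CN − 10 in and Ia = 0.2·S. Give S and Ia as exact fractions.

Adjust CN=70 to AMC I: 4.2·70/(10 − 0.058·70) → 294 ÷ (297/50) = 4900/99 ≈ 49.495
S = 1000/(4900/99) − 10 = 500/49 in ≈ 10.204 in
Initial abstraction Ia = S/5 = (500/49)/5 = 100/49 ≈ 2.041 in

S = 500/49 in ≈ 10.204 in; Ia = 100/49 in ≈ 2.041 in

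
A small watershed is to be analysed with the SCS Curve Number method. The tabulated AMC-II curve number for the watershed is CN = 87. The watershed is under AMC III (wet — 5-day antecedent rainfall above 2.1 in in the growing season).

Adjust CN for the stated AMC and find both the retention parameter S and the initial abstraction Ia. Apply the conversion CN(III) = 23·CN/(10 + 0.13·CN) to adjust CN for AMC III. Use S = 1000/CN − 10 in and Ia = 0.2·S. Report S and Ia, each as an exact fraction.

S = 1300/2001 in ≈ 0.650 in; Ia = 260/2001 in ≈ 0.130 in

Adjust CN=87 to AMC III: 23·87/(10 + 0.13·87) → 2001 ÷ (2131/100) = 200100/2131 ≈ 93.900
Retention S: 1000/CN − 10 with CN=93.900 → S = 1300/2001 ≈ 0.650 in
Initial abstraction Ia = S/5 = (1300/2001)/5 = 260/2001 ≈ 0.130 in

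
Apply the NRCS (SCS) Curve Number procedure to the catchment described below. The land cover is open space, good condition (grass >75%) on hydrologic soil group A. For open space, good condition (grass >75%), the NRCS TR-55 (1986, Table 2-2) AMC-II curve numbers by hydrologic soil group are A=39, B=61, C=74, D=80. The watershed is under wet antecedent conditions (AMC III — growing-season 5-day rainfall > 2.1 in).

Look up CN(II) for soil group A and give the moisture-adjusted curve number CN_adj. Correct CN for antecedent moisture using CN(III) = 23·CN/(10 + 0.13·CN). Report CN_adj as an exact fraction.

CN_adj = 89700/1507 ≈ 59.522

NRCS table: open space, good condition (grass >75%), soil group A → CN(II) = 39
Wet (AMC III): CN(III) = 23·39/(10 + 0.13·39) = 897/(1507/100) = 89700/1507 ≈ 59.522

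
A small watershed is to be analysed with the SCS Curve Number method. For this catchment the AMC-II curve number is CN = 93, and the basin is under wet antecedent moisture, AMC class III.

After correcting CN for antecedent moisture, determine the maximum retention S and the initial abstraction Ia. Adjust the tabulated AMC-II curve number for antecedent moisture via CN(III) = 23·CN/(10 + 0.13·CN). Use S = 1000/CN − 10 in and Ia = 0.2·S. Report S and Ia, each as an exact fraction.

Wet (AMC III): CN(III) = 23·93/(10 + 0.13·93) = 2139/(2209/100) = 213900/2209 ≈ 96.831
Retention S: 1000/CN − 10 with CN=96.831 → S = 700/2139 ≈ 0.327 in
Ia = 0.2S: 0.2·0.327 = 0.065 in (exactly 140/2139)

S = 700/2139 in ≈ 0.327 in; Ia = 140/2139 in ≈ 0.065 in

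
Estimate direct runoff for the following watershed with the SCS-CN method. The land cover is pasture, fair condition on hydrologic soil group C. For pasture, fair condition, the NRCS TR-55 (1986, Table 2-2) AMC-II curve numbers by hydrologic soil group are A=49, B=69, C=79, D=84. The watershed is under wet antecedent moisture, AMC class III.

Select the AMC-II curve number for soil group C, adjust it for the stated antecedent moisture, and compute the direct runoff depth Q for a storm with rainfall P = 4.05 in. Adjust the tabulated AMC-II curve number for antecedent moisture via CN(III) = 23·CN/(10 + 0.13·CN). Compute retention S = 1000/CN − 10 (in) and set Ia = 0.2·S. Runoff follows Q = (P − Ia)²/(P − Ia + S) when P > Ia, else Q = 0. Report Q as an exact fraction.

NRCS table: pasture, fair condition, soil group C → CN(II) = 79
Wet (AMC III): CN(III) = 23·79/(10 + 0.13·79) = 1817/(2027/100) = 181700/2027 ≈ 89.640
Retention S: 1000/CN − 10 with CN=89.640 → S = 2100/1817 ≈ 1.156 in
Ia = 0.2S: 0.2·1.156 = 0.231 in (exactly 420/1817)
Excess rainfall: 4.050 − 0.231 = 3.819 in; P > Ia so Q > 0
Q: (138777/36340)² ÷ (180777/36340) = 6419685243/2189812060 in (≈ 2.932 in)

Q = 6419685243/2189812060 in ≈ 2.932 in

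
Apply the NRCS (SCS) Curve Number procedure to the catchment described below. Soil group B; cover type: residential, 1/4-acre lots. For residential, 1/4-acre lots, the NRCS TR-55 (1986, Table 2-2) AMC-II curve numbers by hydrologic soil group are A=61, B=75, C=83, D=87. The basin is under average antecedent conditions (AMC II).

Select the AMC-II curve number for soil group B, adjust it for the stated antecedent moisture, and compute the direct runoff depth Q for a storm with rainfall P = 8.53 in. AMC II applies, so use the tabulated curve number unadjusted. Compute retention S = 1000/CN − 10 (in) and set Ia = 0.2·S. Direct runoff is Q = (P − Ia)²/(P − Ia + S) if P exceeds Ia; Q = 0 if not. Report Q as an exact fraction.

NRCS table: residential, 1/4-acre lots, soil group B → CN(II) = 75
Average conditions: CN = 75 (no AMC adjustment).
Max retention: S = 1000/75 − 10 = 10/3 in (≈ 3.333 in)
Ia = 0.2S: 0.2·3.333 = 0.667 in (exactly 2/3)
Since P=8.530 > Ia=0.667: effective rainfall P−Ia = 2359/300 in
Runoff Q = (P−Ia)²/(P−Ia+S) = (7.863)²/(7.863+3.333) = 5564881/1007700 ≈ 5.522 in

Q = 5564881/1007700 in ≈ 5.522 in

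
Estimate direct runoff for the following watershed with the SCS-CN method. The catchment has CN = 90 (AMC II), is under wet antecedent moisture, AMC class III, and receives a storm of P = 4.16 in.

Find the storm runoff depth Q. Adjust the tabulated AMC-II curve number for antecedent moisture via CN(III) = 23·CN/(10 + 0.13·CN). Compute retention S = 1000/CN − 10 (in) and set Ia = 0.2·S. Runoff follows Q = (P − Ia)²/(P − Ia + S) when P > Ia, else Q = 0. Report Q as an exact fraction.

Q = 55272098/15219675 in ≈ 3.632 in

Wet (AMC III): CN(III) = 23·90/(10 + 0.13·90) = 2070/(217/10) = 20700/217 ≈ 95.392
Retention S: 1000/CN − 10 with CN=95.392 → S = 100/207 ≈ 0.483 in
Ia = 0.2·(100/207) = 20/207 in ≈ 0.097 in
Since P=4.160 > Ia=0.097: effective rainfall P−Ia = 21028/5175 in
Q: (21028/5175)² ÷ (23528/5175) = 55272098/15219675 in (≈ 3.632 in)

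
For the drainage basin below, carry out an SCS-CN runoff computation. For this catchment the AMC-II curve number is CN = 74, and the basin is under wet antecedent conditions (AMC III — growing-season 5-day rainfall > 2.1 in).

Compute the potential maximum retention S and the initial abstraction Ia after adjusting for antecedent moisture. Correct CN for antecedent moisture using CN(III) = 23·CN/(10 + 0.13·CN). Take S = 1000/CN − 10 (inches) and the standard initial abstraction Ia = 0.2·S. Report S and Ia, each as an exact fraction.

S = 1300/851 in ≈ 1.528 in; Ia = 260/851 in ≈ 0.306 in

CN(III) from CN(II)=74: (23·74)/(10 + 0.13·74) = 85100/981 ≈ 86.748
Retention S: 1000/CN − 10 with CN=86.748 → S = 1300/851 ≈ 1.528 in
Initial abstraction Ia = S/5 = (1300/851)/5 = 260/851 ≈ 0.306 in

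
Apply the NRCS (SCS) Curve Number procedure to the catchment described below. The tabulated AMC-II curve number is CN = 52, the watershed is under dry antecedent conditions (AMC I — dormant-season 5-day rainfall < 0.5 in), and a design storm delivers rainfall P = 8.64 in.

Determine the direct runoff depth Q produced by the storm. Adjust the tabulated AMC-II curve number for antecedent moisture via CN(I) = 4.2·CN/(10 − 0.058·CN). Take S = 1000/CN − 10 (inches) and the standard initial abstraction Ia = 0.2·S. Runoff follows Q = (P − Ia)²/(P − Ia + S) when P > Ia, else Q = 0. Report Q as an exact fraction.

Adjust CN=52 to AMC I: 4.2·52/(10 − 0.058·52) → (1092/5) ÷ (873/125) = 9100/291 ≈ 31.271
Max retention: S = 1000/(9100/291) − 10 = 2000/91 in (≈ 21.978 in)
Initial abstraction Ia = S/5 = (2000/91)/5 = 400/91 ≈ 4.396 in
P − Ia = 8.640 − 4.396 = 9656/2275 ≈ 4.244 in (> 0, runoff occurs)
Q: (9656/2275)² ÷ (59656/2275) = 11654792/16964675 in (≈ 0.687 in)

Q = 11654792/16964675 in ≈ 0.687 in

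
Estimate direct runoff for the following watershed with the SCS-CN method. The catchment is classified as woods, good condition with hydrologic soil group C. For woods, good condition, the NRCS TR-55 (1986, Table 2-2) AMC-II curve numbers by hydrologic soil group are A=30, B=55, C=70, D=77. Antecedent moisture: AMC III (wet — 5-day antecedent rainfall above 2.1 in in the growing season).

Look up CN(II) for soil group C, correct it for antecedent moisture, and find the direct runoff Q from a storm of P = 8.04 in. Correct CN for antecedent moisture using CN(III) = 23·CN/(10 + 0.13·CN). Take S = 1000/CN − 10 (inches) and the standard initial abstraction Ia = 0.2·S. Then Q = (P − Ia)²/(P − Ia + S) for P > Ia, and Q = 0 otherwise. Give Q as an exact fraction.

Q = 317467107/51467675 in ≈ 6.168 in

NRCS table: woods, good condition, soil group C → CN(II) = 70
Adjust CN=70 to AMC III: 23·70/(10 + 0.13·70) → 1610 ÷ (191/10) = 16100/191 ≈ 84.293
Retention S: 1000/CN − 10 with CN=84.293 → S = 300/161 ≈ 1.863 in
Initial abstraction Ia = S/5 = (300/161)/5 = 60/161 ≈ 0.373 in
Excess rainfall: 8.040 − 0.373 = 7.667 in; P > Ia so Q > 0
Runoff Q = (P−Ia)²/(P−Ia+S) = (7.667)²/(7.667+1.863) = 317467107/51467675 ≈ 6.168 in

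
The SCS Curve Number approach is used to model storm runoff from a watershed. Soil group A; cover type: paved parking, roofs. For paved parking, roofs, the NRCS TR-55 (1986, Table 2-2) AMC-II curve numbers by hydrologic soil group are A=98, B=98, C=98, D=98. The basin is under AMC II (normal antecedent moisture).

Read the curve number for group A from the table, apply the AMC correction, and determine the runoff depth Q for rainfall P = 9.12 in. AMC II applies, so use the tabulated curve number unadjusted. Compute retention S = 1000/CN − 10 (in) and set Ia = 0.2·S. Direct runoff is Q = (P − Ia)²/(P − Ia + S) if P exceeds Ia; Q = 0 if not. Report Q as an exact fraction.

NRCS table: paved parking, roofs, soil group A → CN(II) = 98
Average conditions: CN = 98 (no AMC adjustment).
S = 1000/98 − 10 = 10/49 in ≈ 0.204 in
Initial abstraction Ia = S/5 = (10/49)/5 = 2/49 ≈ 0.041 in
P − Ia = 9.120 − 0.041 = 11122/1225 ≈ 9.079 in (> 0, runoff occurs)
Q: (11122/1225)² ÷ (11372/1225) = 30924721/3482675 in (≈ 8.880 in)

Q = 30924721/3482675 in ≈ 8.880 in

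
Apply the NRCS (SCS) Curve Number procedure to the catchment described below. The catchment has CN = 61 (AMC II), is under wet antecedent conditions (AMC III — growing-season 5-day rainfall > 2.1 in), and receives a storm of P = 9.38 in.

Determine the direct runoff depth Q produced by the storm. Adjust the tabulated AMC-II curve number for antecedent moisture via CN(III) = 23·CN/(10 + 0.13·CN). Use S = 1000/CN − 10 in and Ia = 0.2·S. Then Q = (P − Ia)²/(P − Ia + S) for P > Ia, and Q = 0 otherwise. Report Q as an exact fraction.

Q = 383169666049/57102591050 in ≈ 6.710 in

Adjust CN=61 to AMC III: 23·61/(10 + 0.13·61) → 1403 ÷ (1793/100) = 140300/1793 ≈ 78.249
Retention S: 1000/CN − 10 with CN=78.249 → S = 3900/1403 ≈ 2.780 in
Ia = 0.2·(3900/1403) = 780/1403 in ≈ 0.556 in
Since P=9.380 > Ia=0.556: effective rainfall P−Ia = 619007/70150 in
Q = (619007/70150)²/((619007/70150) + 3900/1403) = (383169666049/4921022500)/(814007/70150) = 383169666049/57102591050 in ≈ 6.710 in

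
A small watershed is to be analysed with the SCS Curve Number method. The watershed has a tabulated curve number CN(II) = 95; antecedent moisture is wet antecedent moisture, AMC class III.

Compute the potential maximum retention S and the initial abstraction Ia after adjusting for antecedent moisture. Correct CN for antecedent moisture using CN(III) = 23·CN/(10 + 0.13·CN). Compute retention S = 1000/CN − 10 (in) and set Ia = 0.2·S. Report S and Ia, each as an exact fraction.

S = 100/437 in ≈ 0.229 in; Ia = 20/437 in ≈ 0.046 in

Wet (AMC III): CN(III) = 23·95/(10 + 0.13·95) = 2185/(447/20) = 43700/447 ≈ 97.763
Max retention: S = 1000/(43700/447) − 10 = 100/437 in (≈ 0.229 in)
Initial abstraction Ia = S/5 = (100/437)/5 = 20/437 ≈ 0.046 in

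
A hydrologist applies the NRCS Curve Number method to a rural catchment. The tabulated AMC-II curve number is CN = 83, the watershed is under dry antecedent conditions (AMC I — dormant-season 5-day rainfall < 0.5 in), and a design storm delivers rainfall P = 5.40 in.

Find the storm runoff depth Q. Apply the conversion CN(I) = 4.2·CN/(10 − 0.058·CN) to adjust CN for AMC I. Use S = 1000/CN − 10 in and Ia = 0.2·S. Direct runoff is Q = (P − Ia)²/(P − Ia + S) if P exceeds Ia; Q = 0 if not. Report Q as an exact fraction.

Q = 1486950721/706446615 in ≈ 2.105 in

CN(I) from CN(II)=83: (4.2·83)/(10 − 0.058·83) = 174300/2593 ≈ 67.219
Retention S: 1000/CN − 10 with CN=67.219 → S = 8500/1743 ≈ 4.877 in
Initial abstraction Ia = S/5 = (8500/1743)/5 = 1700/1743 ≈ 0.975 in
Excess rainfall: 5.400 − 0.975 = 4.425 in; P > Ia so Q > 0
Runoff Q = (P−Ia)²/(P−Ia+S) = (4.425)²/(4.425+4.877) = 1486950721/706446615 ≈ 2.105 in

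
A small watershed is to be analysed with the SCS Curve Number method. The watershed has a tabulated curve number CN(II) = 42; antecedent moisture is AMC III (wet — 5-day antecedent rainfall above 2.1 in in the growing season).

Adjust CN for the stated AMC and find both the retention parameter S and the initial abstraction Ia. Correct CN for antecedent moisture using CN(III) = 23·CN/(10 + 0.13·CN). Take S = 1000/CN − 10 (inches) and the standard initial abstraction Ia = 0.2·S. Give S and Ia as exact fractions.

S = 2900/483 in ≈ 6.004 in; Ia = 580/483 in ≈ 1.201 in

Wet (AMC III): CN(III) = 23·42/(10 + 0.13·42) = 966/(773/50) = 48300/773 ≈ 62.484
Max retention: S = 1000/(48300/773) − 10 = 2900/483 in (≈ 6.004 in)
Ia = 0.2·(2900/483) = 580/483 in ≈ 1.201 in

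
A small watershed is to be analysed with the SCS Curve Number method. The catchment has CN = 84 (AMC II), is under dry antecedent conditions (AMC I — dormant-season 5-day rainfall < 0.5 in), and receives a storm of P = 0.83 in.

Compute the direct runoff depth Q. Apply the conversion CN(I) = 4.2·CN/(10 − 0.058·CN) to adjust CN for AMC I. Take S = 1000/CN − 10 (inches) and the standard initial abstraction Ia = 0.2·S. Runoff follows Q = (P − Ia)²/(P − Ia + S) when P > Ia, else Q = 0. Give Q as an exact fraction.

Adjust CN=84 to AMC I: 4.2·84/(10 − 0.058·84) → (1764/5) ÷ (641/125) = 44100/641 ≈ 68.799
Max retention: S = 1000/(44100/641) − 10 = 2000/441 in (≈ 4.535 in)
Ia = 0.2·(2000/441) = 400/441 in ≈ 0.907 in
P = 0.830 ≤ Ia = 0.907 in: entire storm abstracted, Q = 0.

Q = 0 in ≈ 0.000 in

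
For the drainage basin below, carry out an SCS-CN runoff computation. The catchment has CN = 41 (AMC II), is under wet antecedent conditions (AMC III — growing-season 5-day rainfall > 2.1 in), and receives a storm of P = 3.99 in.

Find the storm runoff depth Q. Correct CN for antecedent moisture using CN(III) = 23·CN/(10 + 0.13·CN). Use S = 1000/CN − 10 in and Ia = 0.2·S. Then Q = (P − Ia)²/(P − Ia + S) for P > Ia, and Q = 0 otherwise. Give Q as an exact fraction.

CN(III) from CN(II)=41: (23·41)/(10 + 0.13·41) = 94300/1533 ≈ 61.513
Retention S: 1000/CN − 10 with CN=61.513 → S = 5900/943 ≈ 6.257 in
Ia = 0.2·(5900/943) = 1180/943 in ≈ 1.251 in
P − Ia = 3.990 − 1.251 = 258257/94300 ≈ 2.739 in (> 0, runoff occurs)
Q: (258257/94300)² ÷ (848257/94300) = 66696678049/79990635100 in (≈ 0.834 in)

Q = 66696678049/79990635100 in ≈ 0.834 in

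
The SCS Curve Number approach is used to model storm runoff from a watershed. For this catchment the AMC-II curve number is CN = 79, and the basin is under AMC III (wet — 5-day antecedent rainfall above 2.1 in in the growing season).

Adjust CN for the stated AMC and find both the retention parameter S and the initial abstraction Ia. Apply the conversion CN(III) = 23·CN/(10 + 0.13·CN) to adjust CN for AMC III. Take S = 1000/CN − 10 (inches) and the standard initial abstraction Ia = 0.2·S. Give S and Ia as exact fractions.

S = 2100/1817 in ≈ 1.156 in; Ia = 420/1817 in ≈ 0.231 in

CN(III) from CN(II)=79: (23·79)/(10 + 0.13·79) = 181700/2027 ≈ 89.640
Retention S: 1000/CN − 10 with CN=89.640 → S = 2100/1817 ≈ 1.156 in
Ia = 0.2S: 0.2·1.156 = 0.231 in (exactly 420/1817)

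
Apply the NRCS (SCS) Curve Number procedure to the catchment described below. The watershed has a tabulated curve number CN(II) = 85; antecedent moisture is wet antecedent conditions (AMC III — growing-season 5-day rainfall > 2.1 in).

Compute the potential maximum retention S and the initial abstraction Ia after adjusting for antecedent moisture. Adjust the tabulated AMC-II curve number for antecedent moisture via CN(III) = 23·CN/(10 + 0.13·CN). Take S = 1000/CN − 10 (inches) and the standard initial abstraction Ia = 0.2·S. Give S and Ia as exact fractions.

Wet (AMC III): CN(III) = 23·85/(10 + 0.13·85) = 1955/(421/20) = 39100/421 ≈ 92.874
Max retention: S = 1000/(39100/421) − 10 = 300/391 in (≈ 0.767 in)
Initial abstraction Ia = S/5 = (300/391)/5 = 60/391 ≈ 0.153 in

S = 300/391 in ≈ 0.767 in; Ia = 60/391 in ≈ 0.153 in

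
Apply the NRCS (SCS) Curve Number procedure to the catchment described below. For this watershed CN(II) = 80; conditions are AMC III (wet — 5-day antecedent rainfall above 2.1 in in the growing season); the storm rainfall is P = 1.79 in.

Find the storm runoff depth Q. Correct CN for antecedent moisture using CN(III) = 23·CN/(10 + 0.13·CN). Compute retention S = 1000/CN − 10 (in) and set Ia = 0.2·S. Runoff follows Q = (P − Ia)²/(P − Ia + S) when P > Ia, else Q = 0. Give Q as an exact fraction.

Wet (AMC III): CN(III) = 23·80/(10 + 0.13·80) = 1840/(102/5) = 4600/51 ≈ 90.196
S = 1000/(4600/51) − 10 = 25/23 in ≈ 1.087 in
Ia = 0.2·(25/23) = 5/23 in ≈ 0.217 in
P − Ia = 1.790 − 0.217 = 3617/2300 ≈ 1.573 in (> 0, runoff occurs)
Q = (3617/2300)²/((3617/2300) + 25/23) = (13082689/5290000)/(6117/2300) = 13082689/14069100 in ≈ 0.930 in

Q = 13082689/14069100 in ≈ 0.930 in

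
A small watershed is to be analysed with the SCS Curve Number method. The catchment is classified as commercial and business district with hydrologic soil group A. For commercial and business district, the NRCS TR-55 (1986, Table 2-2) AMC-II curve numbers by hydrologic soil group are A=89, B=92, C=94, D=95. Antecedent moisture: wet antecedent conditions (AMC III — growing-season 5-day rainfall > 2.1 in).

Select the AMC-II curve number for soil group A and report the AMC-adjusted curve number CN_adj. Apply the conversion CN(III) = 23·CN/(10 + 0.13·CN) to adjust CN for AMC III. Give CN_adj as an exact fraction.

CN_adj = 204700/2157 ≈ 94.900

NRCS table: commercial and business district, soil group A → CN(II) = 89
CN(III) from CN(II)=89: (23·89)/(10 + 0.13·89) = 204700/2157 ≈ 94.900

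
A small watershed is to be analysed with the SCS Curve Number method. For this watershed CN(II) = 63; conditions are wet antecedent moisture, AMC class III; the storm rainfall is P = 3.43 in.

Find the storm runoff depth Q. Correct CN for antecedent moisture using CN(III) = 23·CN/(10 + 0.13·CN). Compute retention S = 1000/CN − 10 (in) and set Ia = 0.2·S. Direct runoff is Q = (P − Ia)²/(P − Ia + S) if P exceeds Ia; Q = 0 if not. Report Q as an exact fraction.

Wet (AMC III): CN(III) = 23·63/(10 + 0.13·63) = 1449/(1819/100) = 144900/1819 ≈ 79.659
S = 1000/(144900/1819) − 10 = 3700/1449 in ≈ 2.553 in
Initial abstraction Ia = S/5 = (3700/1449)/5 = 740/1449 ≈ 0.511 in
Excess rainfall: 3.430 − 0.511 = 2.919 in; P > Ia so Q > 0
Runoff Q = (P−Ia)²/(P−Ia+S) = (2.919)²/(2.919+2.553) = 178934922049/114906714300 ≈ 1.557 in

Q = 178934922049/114906714300 in ≈ 1.557 in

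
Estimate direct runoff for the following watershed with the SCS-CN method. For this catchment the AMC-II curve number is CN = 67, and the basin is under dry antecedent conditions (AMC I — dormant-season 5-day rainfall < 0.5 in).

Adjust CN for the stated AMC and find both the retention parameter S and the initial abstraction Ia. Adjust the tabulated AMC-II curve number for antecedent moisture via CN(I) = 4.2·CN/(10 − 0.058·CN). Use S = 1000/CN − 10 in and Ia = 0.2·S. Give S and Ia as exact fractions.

S = 5500/469 in ≈ 11.727 in; Ia = 1100/469 in ≈ 2.345 in

CN(I) from CN(II)=67: (4.2·67)/(10 − 0.058·67) = 46900/1019 ≈ 46.026
Max retention: S = 1000/(46900/1019) − 10 = 5500/469 in (≈ 11.727 in)
Initial abstraction Ia = S/5 = (5500/469)/5 = 1100/469 ≈ 2.345 in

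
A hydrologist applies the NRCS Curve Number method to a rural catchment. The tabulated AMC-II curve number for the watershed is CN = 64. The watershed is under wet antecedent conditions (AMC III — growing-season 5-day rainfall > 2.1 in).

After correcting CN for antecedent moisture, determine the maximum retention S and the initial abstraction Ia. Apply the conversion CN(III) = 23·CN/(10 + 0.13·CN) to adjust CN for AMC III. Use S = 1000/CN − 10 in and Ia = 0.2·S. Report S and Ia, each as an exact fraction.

S = 225/92 in ≈ 2.446 in; Ia = 45/92 in ≈ 0.489 in

Adjust CN=64 to AMC III: 23·64/(10 + 0.13·64) → 1472 ÷ (458/25) = 18400/229 ≈ 80.349
S = 1000/(18400/229) − 10 = 225/92 in ≈ 2.446 in
Initial abstraction Ia = S/5 = (225/92)/5 = 45/92 ≈ 0.489 in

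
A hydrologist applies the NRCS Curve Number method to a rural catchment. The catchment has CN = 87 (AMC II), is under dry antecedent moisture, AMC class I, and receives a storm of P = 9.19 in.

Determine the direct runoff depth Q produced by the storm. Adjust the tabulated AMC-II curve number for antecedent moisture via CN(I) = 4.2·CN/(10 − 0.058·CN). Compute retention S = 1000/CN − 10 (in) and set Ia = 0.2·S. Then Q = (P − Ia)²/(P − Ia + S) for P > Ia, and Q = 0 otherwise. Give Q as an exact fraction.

Q = 2399441274169/401759675100 in ≈ 5.972 in

Dry (AMC I): CN(I) = 4.2·87/(10 − 0.058·87) = (1827/5)/(2477/500) = 182700/2477 ≈ 73.759
S = 1000/(182700/2477) − 10 = 6500/1827 in ≈ 3.558 in
Initial abstraction Ia = S/5 = (6500/1827)/5 = 1300/1827 ≈ 0.712 in
P − Ia = 9.190 − 0.712 = 1549013/182700 ≈ 8.478 in (> 0, runoff occurs)
Runoff Q = (P−Ia)²/(P−Ia+S) = (8.478)²/(8.478+3.558) = 2399441274169/401759675100 ≈ 5.972 in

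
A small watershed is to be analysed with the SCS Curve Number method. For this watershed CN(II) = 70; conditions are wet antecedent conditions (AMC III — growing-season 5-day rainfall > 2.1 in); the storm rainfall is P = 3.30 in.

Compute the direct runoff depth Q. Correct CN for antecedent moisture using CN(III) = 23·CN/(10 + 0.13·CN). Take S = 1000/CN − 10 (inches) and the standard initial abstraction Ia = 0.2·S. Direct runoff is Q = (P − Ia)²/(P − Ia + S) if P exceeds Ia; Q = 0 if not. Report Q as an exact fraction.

Q = 2468041/1379770 in ≈ 1.789 in

CN(III) from CN(II)=70: (23·70)/(10 + 0.13·70) = 16100/191 ≈ 84.293
Max retention: S = 1000/(16100/191) − 10 = 300/161 in (≈ 1.863 in)
Initial abstraction Ia = S/5 = (300/161)/5 = 60/161 ≈ 0.373 in
Excess rainfall: 3.300 − 0.373 = 2.927 in; P > Ia so Q > 0
Runoff Q = (P−Ia)²/(P−Ia+S) = (2.927)²/(2.927+1.863) = 2468041/1379770 ≈ 1.789 in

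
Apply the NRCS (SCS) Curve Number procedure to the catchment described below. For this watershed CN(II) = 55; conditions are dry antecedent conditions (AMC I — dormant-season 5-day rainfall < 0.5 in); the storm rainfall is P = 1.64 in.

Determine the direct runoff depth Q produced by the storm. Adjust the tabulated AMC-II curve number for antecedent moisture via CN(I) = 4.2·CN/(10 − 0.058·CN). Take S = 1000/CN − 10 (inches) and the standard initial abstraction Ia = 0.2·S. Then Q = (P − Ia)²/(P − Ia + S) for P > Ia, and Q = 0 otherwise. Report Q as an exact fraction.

Adjust CN=55 to AMC I: 4.2·55/(10 − 0.058·55) → 231 ÷ (681/100) = 7700/227 ≈ 33.921
Retention S: 1000/CN − 10 with CN=33.921 → S = 1500/77 ≈ 19.481 in
Ia = 0.2·(1500/77) = 300/77 in ≈ 3.896 in
P = 1.640 ≤ Ia = 3.896 in: entire storm abstracted, Q = 0.

Q = 0 in ≈ 0.000 in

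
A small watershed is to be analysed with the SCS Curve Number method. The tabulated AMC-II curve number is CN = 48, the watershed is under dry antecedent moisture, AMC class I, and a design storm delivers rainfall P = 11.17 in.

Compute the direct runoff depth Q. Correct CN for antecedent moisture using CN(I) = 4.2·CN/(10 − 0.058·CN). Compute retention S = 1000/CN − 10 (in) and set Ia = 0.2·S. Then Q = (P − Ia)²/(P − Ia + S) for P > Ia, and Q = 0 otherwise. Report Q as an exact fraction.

CN(I) from CN(II)=48: (4.2·48)/(10 − 0.058·48) = 12600/451 ≈ 27.938
S = 1000/(12600/451) − 10 = 1625/63 in ≈ 25.794 in
Initial abstraction Ia = S/5 = (1625/63)/5 = 325/63 ≈ 5.159 in
P − Ia = 11.170 − 5.159 = 37871/6300 ≈ 6.011 in (> 0, runoff occurs)
Runoff Q = (P−Ia)²/(P−Ia+S) = (6.011)²/(6.011+25.794) = 1434212641/1262337300 ≈ 1.136 in

Q = 1434212641/1262337300 in ≈ 1.136 in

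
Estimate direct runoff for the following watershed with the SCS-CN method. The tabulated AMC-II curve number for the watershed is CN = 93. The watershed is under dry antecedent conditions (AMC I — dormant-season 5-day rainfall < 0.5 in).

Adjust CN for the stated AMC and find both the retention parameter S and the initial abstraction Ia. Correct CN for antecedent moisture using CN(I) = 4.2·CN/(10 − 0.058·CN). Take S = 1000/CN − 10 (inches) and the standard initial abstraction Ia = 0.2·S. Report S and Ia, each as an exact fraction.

Adjust CN=93 to AMC I: 4.2·93/(10 − 0.058·93) → (1953/5) ÷ (2303/500) = 27900/329 ≈ 84.802
Max retention: S = 1000/(27900/329) − 10 = 500/279 in (≈ 1.792 in)
Initial abstraction Ia = S/5 = (500/279)/5 = 100/279 ≈ 0.358 in

S = 500/279 in ≈ 1.792 in; Ia = 100/279 in ≈ 0.358 in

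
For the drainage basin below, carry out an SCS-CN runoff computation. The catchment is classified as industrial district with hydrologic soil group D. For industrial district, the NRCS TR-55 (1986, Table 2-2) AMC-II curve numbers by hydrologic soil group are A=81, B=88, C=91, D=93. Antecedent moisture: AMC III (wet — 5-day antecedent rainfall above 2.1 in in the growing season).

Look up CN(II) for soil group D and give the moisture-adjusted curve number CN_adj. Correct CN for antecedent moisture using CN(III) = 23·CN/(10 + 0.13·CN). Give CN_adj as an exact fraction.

CN_adj = 213900/2209 ≈ 96.831

NRCS table: industrial district, soil group D → CN(II) = 93
CN(III) from CN(II)=93: (23·93)/(10 + 0.13·93) = 213900/2209 ≈ 96.831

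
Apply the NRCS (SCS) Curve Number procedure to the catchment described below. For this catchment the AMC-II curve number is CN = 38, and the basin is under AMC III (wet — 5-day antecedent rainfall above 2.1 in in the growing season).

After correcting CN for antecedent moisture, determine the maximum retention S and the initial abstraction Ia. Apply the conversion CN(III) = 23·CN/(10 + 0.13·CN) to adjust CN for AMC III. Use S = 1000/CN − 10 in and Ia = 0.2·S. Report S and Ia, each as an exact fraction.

Wet (AMC III): CN(III) = 23·38/(10 + 0.13·38) = 874/(747/50) = 43700/747 ≈ 58.501
Max retention: S = 1000/(43700/747) − 10 = 3100/437 in (≈ 7.094 in)
Initial abstraction Ia = S/5 = (3100/437)/5 = 620/437 ≈ 1.419 in

S = 3100/437 in ≈ 7.094 in; Ia = 620/437 in ≈ 1.419 in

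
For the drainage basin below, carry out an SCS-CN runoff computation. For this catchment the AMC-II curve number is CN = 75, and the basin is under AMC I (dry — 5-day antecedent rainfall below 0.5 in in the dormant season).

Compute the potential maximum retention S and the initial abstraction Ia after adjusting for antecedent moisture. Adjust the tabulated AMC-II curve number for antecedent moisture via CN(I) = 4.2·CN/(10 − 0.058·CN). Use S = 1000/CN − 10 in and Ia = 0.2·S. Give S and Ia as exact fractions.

Adjust CN=75 to AMC I: 4.2·75/(10 − 0.058·75) → 315 ÷ (113/20) = 6300/113 ≈ 55.752
Max retention: S = 1000/(6300/113) − 10 = 500/63 in (≈ 7.937 in)
Ia = 0.2S: 0.2·7.937 = 1.587 in (exactly 100/63)

S = 500/63 in ≈ 7.937 in; Ia = 100/63 in ≈ 1.587 in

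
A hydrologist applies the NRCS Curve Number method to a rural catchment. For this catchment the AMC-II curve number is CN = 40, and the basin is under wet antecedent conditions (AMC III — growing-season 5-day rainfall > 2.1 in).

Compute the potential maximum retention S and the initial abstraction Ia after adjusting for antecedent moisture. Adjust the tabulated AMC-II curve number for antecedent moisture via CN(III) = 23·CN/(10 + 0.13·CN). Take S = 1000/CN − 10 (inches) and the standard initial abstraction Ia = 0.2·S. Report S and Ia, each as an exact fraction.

Adjust CN=40 to AMC III: 23·40/(10 + 0.13·40) → 920 ÷ (76/5) = 1150/19 ≈ 60.526
Max retention: S = 1000/(1150/19) − 10 = 150/23 in (≈ 6.522 in)
Initial abstraction Ia = S/5 = (150/23)/5 = 30/23 ≈ 1.304 in

S = 150/23 in ≈ 6.522 in; Ia = 30/23 in ≈ 1.304 in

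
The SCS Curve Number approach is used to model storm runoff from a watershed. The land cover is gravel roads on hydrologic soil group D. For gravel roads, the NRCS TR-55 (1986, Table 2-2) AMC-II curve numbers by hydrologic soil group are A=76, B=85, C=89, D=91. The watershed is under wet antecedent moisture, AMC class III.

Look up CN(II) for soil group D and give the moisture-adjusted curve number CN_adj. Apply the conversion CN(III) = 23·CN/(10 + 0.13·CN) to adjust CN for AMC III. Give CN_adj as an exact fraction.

NRCS table: gravel roads, soil group D → CN(II) = 91
Wet (AMC III): CN(III) = 23·91/(10 + 0.13·91) = 2093/(2183/100) = 209300/2183 ≈ 95.877

CN_adj = 209300/2183 ≈ 95.877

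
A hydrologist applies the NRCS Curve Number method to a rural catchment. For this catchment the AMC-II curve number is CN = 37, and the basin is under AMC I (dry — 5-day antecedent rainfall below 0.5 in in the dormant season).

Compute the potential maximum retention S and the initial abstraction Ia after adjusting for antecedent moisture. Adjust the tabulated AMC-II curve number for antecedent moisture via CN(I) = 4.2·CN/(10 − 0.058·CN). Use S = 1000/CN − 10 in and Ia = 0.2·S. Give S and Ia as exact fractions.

S = 1500/37 in ≈ 40.541 in; Ia = 300/37 in ≈ 8.108 in

CN(I) from CN(II)=37: (4.2·37)/(10 − 0.058·37) = 3700/187 ≈ 19.786
Retention S: 1000/CN − 10 with CN=19.786 → S = 1500/37 ≈ 40.541 in
Ia = 0.2S: 0.2·40.541 = 8.108 in (exactly 300/37)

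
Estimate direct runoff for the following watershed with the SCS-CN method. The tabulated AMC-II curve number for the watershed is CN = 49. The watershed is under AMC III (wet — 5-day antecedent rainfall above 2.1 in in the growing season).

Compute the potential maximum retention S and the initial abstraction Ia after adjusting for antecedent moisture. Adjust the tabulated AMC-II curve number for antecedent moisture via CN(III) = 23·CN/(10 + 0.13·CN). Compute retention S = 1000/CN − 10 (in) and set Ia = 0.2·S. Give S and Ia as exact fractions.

CN(III) from CN(II)=49: (23·49)/(10 + 0.13·49) = 112700/1637 ≈ 68.845
Max retention: S = 1000/(112700/1637) − 10 = 5100/1127 in (≈ 4.525 in)
Ia = 0.2S: 0.2·4.525 = 0.905 in (exactly 1020/1127)

S = 5100/1127 in ≈ 4.525 in; Ia = 1020/1127 in ≈ 0.905 in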